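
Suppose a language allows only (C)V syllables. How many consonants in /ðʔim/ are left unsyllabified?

Under (C)V, the unsyllabifiable consonants are /ð/, /m/ (no codas are permitted; onsets are limited to one consonant).

2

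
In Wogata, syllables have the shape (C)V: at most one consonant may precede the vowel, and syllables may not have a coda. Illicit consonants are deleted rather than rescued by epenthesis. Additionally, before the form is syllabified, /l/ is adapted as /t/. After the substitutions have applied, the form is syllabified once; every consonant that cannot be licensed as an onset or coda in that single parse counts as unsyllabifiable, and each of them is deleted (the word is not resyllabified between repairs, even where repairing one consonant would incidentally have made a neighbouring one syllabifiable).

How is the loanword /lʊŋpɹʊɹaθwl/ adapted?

Substitution: /l/ → /t/, giving /tʊŋpɹʊɹaθwt/.
The consonants /ŋ/, /p/, /θ/, /w/, /t/ cannot be parsed into a legal (C)V syllable (no codas are permitted; onsets are limited to one consonant).
Deleting the stranded consonants removes /ŋ/, /p/, /θ/, /w/, /t/.

tʊɹʊɹa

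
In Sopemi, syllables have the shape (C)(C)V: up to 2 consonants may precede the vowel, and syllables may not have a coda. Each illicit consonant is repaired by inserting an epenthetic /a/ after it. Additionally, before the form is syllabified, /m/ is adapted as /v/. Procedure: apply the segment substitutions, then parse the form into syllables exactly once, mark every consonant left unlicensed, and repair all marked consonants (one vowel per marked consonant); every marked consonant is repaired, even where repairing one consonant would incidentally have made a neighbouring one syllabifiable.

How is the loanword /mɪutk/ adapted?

Substitution: /m/ → /v/, giving /vɪutk/.
Under (C)(C)V, the unsyllabifiable consonants are /t/, /k/ (no codas are permitted; onsets may contain at most 2 consonants).
Epenthesis after each stranded consonant: /t/ → /ta/, /k/ → /ka/.

vɪutaka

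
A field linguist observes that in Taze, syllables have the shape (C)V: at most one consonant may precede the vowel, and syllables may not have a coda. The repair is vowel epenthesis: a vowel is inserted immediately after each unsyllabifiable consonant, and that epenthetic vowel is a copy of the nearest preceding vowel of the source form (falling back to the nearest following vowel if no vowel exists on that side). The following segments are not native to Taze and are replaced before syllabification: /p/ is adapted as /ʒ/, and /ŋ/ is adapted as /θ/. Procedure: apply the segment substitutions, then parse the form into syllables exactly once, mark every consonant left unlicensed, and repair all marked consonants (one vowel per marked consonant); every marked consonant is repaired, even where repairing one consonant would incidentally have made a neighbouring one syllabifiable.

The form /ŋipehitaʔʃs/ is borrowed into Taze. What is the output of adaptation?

θiʒehitaʔaʃasa

Substitution: /ŋ/ → /θ/, /p/ → /ʒ/, giving /θiʒehitaʔʃs/.
Under (C)V, the unsyllabifiable consonants are /ʔ/, /ʃ/, /s/ (no codas are permitted; onsets are limited to one consonant).
Inserting the epenthetic vowel yields /ʔ/ → /ʔa/, /ʃ/ → /ʃa/, /s/ → /sa/.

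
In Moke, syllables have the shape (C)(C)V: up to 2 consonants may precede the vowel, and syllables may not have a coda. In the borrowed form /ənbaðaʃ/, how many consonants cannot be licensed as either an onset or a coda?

1

The consonants /ʃ/ cannot be parsed into a legal (C)(C)V syllable (no codas are permitted; onsets may contain at most 2 consonants).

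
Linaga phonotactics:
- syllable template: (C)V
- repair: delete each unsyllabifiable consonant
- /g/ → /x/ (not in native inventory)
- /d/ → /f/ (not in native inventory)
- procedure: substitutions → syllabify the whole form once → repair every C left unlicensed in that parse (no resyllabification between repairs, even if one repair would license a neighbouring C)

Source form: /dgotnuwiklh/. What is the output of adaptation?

xonuwi

Substitution: /d/ → /f/, /g/ → /x/, giving /fxotnuwiklh/.
The consonants /f/, /t/, /k/, /l/, /h/ cannot be parsed into a legal (C)V syllable (no codas are permitted; onsets are limited to one consonant).
Deleting the stranded consonants removes /f/, /t/, /k/, /l/, /h/.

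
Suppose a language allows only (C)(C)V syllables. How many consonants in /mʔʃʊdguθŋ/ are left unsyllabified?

3

The consonants /m/, /θ/, /ŋ/ cannot be parsed into a legal (C)(C)V syllable (no codas are permitted; onsets may contain at most 2 consonants).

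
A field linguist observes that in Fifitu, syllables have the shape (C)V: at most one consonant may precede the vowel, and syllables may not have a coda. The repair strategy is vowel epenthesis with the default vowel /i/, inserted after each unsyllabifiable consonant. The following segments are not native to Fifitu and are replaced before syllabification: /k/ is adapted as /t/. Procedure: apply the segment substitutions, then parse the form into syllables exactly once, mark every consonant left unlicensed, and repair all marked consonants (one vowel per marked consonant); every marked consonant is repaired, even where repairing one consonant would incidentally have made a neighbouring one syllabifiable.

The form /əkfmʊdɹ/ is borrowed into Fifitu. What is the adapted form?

ətifimʊdiɹi

Substitution: /k/ → /t/, giving /ətfmʊdɹ/.
The consonants /t/, /f/, /d/, /ɹ/ cannot be parsed into a legal (C)V syllable (no codas are permitted; onsets are limited to one consonant).
Each unlicensed consonant becomes the onset of a new syllable: /t/ → /ti/, /f/ → /fi/, /d/ → /di/, /ɹ/ → /ɹi/.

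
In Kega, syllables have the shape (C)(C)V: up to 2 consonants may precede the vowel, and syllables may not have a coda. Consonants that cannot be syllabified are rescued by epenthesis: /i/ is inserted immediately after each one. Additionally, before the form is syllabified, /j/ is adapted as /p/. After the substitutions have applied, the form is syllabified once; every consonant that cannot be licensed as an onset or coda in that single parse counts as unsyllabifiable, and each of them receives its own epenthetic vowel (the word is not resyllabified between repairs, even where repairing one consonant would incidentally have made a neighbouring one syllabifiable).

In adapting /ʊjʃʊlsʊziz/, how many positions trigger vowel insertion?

1

After substitution the input is /ʊpʃʊlsʊziz/.
The unsyllabifiable consonants are /z/; each receives one epenthetic vowel.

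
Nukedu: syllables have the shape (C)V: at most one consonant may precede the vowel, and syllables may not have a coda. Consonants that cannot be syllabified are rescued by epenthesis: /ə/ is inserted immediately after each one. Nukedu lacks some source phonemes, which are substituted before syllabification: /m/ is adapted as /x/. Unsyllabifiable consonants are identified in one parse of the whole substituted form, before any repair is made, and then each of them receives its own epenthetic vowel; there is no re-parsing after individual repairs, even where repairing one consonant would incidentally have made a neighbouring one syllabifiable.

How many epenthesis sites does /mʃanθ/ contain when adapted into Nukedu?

After substitution the input is /xʃanθ/.
The unsyllabifiable consonants are /x/, /n/, /θ/; each receives one epenthetic vowel.

3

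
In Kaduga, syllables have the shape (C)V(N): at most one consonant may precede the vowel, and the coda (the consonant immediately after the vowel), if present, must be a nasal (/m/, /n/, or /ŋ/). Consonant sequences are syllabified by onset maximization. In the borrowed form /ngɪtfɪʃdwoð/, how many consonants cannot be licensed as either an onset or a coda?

5

Under (C)V(N), the unsyllabifiable consonants are /n/, /t/, /ʃ/, /d/, /ð/ (only a nasal (/m/, /n/, or /ŋ/) is licensed in coda position; onsets are limited to one consonant).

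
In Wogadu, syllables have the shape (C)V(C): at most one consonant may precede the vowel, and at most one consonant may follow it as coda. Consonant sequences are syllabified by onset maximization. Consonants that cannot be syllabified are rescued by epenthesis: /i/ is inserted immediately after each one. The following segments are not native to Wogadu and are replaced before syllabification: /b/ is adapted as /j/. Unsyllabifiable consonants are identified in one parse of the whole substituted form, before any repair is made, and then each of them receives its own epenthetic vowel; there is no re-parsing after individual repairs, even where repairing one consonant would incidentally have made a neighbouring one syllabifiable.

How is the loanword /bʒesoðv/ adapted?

jiʒesoðvi

Substitution: /b/ → /j/, giving /jʒesoðv/.
The consonants /j/, /v/ cannot be parsed into a legal (C)V(C) syllable (at most one coda consonant is licensed; onsets are limited to one consonant).
Epenthesis after each stranded consonant: /j/ → /ji/, /v/ → /vi/.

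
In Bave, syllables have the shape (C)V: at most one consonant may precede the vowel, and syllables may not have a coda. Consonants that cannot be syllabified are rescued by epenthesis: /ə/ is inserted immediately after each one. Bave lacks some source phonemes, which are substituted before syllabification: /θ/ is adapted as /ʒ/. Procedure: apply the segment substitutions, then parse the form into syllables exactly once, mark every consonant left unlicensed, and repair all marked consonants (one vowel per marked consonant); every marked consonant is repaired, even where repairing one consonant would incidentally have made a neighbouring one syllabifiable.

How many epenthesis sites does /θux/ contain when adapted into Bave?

After substitution the input is /ʒux/.
The unsyllabifiable consonants are /x/; each receives one epenthetic vowel.

1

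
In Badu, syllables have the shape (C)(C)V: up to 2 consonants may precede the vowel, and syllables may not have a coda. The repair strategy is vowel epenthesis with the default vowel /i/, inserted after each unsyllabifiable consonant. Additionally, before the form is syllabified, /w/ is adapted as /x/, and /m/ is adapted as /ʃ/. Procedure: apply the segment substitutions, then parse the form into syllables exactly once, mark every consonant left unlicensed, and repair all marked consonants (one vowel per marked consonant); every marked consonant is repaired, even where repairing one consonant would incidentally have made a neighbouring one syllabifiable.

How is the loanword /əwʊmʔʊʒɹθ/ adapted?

əxʊʃʔʊʒiɹiθi

Substitution: /w/ → /x/, /m/ → /ʃ/, giving /əxʊʃʔʊʒɹθ/.
Syllabifying with onset maximization leaves /ʒ/, /ɹ/, /θ/ stranded (no codas are permitted; onsets may contain at most 2 consonants).
Inserting the epenthetic vowel yields /ʒ/ → /ʒi/, /ɹ/ → /ɹi/, /θ/ → /θi/.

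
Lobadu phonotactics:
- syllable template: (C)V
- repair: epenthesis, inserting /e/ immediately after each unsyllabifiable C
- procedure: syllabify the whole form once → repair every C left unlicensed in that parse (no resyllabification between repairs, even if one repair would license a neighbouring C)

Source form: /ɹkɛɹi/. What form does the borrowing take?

Under (C)V, the unsyllabifiable consonants are /ɹ/ (no codas are permitted; onsets are limited to one consonant).
Each unlicensed consonant becomes the onset of a new syllable: /ɹ/ → /ɹe/.

ɹekɛɹi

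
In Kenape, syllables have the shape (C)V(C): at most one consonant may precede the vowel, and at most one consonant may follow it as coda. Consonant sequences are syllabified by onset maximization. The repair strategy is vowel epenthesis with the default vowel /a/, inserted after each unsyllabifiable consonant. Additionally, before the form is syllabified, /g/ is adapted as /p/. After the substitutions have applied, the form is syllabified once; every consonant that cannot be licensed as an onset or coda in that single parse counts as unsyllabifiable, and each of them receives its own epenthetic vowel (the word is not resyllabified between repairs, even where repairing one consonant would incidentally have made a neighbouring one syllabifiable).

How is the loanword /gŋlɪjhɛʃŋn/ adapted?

Substitution: /g/ → /p/, giving /pŋlɪjhɛʃŋn/.
Syllabifying with onset maximization leaves /p/, /ŋ/, /ŋ/, /n/ stranded (at most one coda consonant is licensed; onsets are limited to one consonant).
Epenthesis after each stranded consonant: /p/ → /pa/, /ŋ/ → /ŋa/, /ŋ/ → /ŋa/, /n/ → /na/.

paŋalɪjhɛʃŋana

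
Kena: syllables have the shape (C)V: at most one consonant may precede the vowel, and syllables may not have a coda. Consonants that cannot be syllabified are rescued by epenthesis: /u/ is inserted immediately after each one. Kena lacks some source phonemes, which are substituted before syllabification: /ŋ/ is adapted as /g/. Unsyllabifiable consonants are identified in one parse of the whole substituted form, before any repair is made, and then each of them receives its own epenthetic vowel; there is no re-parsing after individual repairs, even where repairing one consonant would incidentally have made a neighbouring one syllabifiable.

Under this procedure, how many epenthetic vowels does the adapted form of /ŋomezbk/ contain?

After substitution the input is /gomezbk/.
The unsyllabifiable consonants are /z/, /b/, /k/; each receives one epenthetic vowel.

3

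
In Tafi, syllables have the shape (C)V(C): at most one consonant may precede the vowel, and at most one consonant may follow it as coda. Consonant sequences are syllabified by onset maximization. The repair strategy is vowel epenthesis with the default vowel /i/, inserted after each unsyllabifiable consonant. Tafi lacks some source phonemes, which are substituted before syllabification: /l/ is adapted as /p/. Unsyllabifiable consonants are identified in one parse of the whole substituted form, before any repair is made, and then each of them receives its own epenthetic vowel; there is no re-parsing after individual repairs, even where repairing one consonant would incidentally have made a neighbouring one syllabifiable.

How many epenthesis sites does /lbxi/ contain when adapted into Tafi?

After substitution the input is /pbxi/.
The unsyllabifiable consonants are /p/, /b/; each receives one epenthetic vowel.

2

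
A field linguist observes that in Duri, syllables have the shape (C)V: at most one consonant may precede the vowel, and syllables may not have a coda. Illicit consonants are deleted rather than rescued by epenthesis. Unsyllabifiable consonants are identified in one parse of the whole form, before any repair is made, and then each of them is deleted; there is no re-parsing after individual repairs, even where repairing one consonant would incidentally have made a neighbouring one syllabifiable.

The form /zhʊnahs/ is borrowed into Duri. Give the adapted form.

hʊna

Under (C)V, the unsyllabifiable consonants are /z/, /h/, /s/ (no codas are permitted; onsets are limited to one consonant).
Each unlicensed consonant is deleted: /z/, /h/, /s/.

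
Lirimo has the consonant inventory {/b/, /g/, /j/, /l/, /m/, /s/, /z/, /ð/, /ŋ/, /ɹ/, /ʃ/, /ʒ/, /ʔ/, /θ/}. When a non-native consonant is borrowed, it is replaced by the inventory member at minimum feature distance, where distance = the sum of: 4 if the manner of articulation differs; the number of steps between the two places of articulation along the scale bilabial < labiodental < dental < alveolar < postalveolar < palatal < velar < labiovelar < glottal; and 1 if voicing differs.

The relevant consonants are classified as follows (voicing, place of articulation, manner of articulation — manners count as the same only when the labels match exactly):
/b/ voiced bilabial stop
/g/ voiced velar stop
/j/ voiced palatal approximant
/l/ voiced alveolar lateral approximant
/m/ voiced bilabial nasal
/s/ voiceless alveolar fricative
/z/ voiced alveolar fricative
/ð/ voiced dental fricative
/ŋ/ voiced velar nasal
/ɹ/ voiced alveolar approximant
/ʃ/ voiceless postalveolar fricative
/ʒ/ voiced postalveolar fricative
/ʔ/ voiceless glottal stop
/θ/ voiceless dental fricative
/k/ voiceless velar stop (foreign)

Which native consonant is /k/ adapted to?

g

/g/ is closest: same manner (stop), place distance 0 (velar→velar), voicing differs (+1); total 1. Next closest is /ʔ/ at distance 2.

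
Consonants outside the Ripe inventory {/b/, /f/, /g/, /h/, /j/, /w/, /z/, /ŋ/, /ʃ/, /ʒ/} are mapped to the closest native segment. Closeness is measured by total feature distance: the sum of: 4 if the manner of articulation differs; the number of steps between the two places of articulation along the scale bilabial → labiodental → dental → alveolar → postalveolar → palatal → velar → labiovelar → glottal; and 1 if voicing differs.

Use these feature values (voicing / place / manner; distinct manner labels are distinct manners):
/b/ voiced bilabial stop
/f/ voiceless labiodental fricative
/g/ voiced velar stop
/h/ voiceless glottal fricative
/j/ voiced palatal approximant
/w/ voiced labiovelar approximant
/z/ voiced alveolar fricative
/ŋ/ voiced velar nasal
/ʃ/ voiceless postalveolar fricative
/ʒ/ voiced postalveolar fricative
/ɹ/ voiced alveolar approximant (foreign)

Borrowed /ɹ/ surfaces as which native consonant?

j

/j/ is closest: same manner (approximant), place distance 2 (alveolar→palatal), same voicing; total 2. Next closest is /w/ at distance 4.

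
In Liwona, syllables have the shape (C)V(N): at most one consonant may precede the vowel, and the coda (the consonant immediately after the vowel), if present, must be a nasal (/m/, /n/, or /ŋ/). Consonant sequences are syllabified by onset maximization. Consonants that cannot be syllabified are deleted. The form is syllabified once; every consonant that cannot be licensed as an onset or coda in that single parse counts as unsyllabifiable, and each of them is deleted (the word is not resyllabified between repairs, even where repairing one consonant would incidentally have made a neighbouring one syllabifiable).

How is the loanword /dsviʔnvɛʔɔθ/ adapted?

vivɛʔɔ

Syllabifying with onset maximization leaves /d/, /s/, /ʔ/, /n/, /θ/ stranded (only a nasal (/m/, /n/, or /ŋ/) is licensed in coda position; onsets are limited to one consonant).
Deleting the stranded consonants removes /d/, /s/, /ʔ/, /n/, /θ/.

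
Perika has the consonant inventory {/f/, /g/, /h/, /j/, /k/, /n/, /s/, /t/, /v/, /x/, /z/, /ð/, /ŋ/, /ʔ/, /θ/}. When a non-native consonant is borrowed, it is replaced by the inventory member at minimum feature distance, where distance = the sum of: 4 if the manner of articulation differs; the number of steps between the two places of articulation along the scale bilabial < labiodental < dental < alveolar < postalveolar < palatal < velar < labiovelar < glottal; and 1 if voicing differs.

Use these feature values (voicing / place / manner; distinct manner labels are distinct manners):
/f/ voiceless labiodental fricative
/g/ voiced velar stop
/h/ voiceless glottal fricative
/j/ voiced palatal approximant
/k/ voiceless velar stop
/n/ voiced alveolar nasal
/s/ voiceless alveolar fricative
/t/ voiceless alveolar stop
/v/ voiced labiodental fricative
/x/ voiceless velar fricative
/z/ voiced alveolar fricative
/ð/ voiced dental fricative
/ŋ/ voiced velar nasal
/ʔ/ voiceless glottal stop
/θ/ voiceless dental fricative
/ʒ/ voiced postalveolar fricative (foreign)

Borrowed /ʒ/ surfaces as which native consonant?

z

/z/ is closest: same manner (fricative), place distance 1 (postalveolar→alveolar), same voicing; total 1. Next closest is /s/ at distance 2.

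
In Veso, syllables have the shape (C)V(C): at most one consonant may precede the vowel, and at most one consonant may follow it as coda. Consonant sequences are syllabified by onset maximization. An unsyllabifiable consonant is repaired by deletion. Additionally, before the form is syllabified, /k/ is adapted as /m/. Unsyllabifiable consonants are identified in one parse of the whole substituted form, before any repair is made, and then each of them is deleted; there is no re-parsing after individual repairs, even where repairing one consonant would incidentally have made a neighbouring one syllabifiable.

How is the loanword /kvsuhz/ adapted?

Substitution: /k/ → /m/, giving /mvsuhz/.
The consonants /m/, /v/, /z/ cannot be parsed into a legal (C)V(C) syllable (at most one coda consonant is licensed; onsets are limited to one consonant).
Each unlicensed consonant is deleted: /m/, /v/, /z/.

suh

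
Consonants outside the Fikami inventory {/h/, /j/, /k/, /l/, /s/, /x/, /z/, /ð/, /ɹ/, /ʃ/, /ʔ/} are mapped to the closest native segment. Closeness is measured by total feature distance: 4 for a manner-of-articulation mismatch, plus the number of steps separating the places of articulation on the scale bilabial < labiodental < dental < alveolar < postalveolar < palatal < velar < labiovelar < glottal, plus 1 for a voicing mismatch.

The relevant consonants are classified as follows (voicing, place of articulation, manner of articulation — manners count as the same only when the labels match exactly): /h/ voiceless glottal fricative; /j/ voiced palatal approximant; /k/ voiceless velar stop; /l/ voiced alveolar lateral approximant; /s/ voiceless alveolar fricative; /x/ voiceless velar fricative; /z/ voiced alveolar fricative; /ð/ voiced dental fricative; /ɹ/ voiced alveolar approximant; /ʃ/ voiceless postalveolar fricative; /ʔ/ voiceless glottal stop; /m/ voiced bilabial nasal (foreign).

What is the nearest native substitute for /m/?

/ð/ is closest: manner differs (nasal→fricative, +4), place distance 2 (bilabial→dental), same voicing; total 6. Next closest is /l/ at distance 7.

ð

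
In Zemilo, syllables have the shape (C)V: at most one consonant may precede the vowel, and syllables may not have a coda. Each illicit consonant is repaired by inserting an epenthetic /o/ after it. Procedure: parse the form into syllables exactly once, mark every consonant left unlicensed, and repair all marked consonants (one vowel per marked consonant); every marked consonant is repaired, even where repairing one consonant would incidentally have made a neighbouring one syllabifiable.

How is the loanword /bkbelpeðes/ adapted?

bokobelopeðeso

Under (C)V, the unsyllabifiable consonants are /b/, /k/, /l/, /s/ (no codas are permitted; onsets are limited to one consonant).
Epenthesis after each stranded consonant: /b/ → /bo/, /k/ → /ko/, /l/ → /lo/, /s/ → /so/.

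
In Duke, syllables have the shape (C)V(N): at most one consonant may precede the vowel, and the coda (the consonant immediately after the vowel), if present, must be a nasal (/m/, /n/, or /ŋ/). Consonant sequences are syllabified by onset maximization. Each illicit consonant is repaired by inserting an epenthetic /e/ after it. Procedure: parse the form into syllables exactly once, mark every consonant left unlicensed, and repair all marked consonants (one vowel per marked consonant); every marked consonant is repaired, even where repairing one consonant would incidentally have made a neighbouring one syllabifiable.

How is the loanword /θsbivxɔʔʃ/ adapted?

θesebivexɔʔeʃe

The consonants /θ/, /s/, /v/, /ʔ/, /ʃ/ cannot be parsed into a legal (C)V(N) syllable (only a nasal (/m/, /n/, or /ŋ/) is licensed in coda position; onsets are limited to one consonant).
Epenthesis after each stranded consonant: /θ/ → /θe/, /s/ → /se/, /v/ → /ve/, /ʔ/ → /ʔe/, /ʃ/ → /ʃe/.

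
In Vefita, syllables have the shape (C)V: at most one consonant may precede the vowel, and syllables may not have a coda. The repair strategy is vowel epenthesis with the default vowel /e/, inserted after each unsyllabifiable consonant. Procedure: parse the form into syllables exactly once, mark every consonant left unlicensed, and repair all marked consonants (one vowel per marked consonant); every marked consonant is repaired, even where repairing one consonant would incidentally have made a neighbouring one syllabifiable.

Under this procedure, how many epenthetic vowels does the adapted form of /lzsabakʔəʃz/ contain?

5

The unsyllabifiable consonants are /l/, /z/, /k/, /ʃ/, /z/; each receives one epenthetic vowel.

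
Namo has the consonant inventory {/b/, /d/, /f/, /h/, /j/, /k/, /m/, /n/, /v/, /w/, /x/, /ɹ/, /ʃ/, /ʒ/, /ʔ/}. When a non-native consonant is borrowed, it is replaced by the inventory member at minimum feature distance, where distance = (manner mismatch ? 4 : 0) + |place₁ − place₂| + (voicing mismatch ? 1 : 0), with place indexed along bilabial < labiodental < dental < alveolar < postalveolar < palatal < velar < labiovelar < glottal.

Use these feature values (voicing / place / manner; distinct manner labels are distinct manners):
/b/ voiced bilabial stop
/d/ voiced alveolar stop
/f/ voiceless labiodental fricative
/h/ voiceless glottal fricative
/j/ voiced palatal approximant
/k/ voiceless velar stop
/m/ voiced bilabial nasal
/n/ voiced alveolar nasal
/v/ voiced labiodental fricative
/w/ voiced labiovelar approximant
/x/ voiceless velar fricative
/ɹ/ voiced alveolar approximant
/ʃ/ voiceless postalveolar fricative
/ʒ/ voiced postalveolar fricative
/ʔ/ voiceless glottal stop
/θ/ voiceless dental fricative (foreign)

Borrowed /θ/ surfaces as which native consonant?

f

/f/ is closest: same manner (fricative), place distance 1 (dental→labiodental), same voicing; total 1. Next closest is /v/ at distance 2.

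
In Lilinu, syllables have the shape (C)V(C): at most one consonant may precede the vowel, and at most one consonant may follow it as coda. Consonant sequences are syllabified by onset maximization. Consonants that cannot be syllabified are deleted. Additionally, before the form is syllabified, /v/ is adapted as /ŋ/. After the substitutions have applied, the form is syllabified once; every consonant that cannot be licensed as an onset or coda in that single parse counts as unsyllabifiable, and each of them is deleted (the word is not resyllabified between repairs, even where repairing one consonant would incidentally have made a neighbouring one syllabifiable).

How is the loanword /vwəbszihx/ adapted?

Substitution: /v/ → /ŋ/, giving /ŋwəbszihx/.
Under (C)V(C), the unsyllabifiable consonants are /ŋ/, /s/, /x/ (at most one coda consonant is licensed; onsets are limited to one consonant).
Deleting the stranded consonants removes /ŋ/, /s/, /x/.

wəbzih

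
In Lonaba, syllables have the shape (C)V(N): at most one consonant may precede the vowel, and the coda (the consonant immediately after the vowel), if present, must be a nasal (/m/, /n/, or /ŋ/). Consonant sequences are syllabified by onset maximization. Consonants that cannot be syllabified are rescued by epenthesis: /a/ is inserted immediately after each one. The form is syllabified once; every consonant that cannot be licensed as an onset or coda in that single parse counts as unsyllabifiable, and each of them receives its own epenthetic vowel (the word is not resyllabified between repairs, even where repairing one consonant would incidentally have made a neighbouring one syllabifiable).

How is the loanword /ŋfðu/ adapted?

ŋafaðu

Syllabifying with onset maximization leaves /ŋ/, /f/ stranded (only a nasal (/m/, /n/, or /ŋ/) is licensed in coda position; onsets are limited to one consonant).
Epenthesis after each stranded consonant: /ŋ/ → /ŋa/, /f/ → /fa/.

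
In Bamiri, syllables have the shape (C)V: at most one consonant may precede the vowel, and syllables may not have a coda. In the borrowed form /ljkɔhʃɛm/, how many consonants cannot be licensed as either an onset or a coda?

Syllabifying with onset maximization leaves /l/, /j/, /h/, /m/ stranded (no codas are permitted; onsets are limited to one consonant).

4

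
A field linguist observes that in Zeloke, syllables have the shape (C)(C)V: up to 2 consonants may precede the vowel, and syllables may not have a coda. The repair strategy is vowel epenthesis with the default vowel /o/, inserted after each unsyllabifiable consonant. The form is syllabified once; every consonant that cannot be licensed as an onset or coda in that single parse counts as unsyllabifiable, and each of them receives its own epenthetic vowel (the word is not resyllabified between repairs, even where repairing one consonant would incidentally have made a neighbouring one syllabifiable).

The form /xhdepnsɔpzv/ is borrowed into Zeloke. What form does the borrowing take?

xohdeponsɔpozovo

Syllabifying with onset maximization leaves /x/, /p/, /p/, /z/, /v/ stranded (no codas are permitted; onsets may contain at most 2 consonants).
Inserting the epenthetic vowel yields /x/ → /xo/, /p/ → /po/, /p/ → /po/, /z/ → /zo/, /v/ → /vo/.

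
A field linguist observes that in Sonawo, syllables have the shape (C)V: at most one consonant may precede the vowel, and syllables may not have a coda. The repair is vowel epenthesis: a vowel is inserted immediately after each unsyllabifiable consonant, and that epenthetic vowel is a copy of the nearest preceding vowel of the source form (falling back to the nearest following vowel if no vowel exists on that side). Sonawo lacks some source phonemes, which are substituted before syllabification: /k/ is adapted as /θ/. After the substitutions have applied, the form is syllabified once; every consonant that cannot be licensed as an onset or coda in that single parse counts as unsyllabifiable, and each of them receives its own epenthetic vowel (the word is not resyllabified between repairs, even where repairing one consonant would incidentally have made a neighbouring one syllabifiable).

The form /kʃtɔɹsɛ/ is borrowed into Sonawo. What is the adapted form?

Substitution: /k/ → /θ/, giving /θʃtɔɹsɛ/.
The consonants /θ/, /ʃ/, /ɹ/ cannot be parsed into a legal (C)V syllable (no codas are permitted; onsets are limited to one consonant).
Inserting the epenthetic vowel yields /θ/ → /θɔ/, /ʃ/ → /ʃɔ/, /ɹ/ → /ɹɔ/.

θɔʃɔtɔɹɔsɛ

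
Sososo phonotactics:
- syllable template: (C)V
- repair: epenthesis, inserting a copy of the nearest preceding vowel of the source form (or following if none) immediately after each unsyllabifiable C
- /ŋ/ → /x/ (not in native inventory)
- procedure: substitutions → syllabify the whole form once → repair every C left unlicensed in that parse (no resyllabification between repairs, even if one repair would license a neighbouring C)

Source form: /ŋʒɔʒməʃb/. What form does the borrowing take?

Substitution: /ŋ/ → /x/, giving /xʒɔʒməʃb/.
Syllabifying with onset maximization leaves /x/, /ʒ/, /ʃ/, /b/ stranded (no codas are permitted; onsets are limited to one consonant).
Each unlicensed consonant becomes the onset of a new syllable: /x/ → /xɔ/, /ʒ/ → /ʒɔ/, /ʃ/ → /ʃə/, /b/ → /bə/.

xɔʒɔʒɔməʃəbə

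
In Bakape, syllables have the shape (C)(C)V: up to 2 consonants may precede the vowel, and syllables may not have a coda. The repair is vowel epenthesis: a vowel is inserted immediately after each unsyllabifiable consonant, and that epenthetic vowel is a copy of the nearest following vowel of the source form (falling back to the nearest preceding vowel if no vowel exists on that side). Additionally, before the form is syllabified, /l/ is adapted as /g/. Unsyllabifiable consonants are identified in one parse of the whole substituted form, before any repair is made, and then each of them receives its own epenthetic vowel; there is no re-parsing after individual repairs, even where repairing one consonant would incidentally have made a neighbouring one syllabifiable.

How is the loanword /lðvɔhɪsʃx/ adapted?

gɔðvɔhɪsɪʃɪxɪ

Substitution: /l/ → /g/, giving /gðvɔhɪsʃx/.
The consonants /g/, /s/, /ʃ/, /x/ cannot be parsed into a legal (C)(C)V syllable (no codas are permitted; onsets may contain at most 2 consonants).
Each unlicensed consonant becomes the onset of a new syllable: /g/ → /gɔ/, /s/ → /sɪ/, /ʃ/ → /ʃɪ/, /x/ → /xɪ/.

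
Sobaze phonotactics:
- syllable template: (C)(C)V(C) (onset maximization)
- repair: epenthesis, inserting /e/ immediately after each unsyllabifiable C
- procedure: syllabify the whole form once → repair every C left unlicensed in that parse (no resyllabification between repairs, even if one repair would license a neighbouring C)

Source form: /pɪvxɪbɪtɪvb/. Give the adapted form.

pɪvxɪbɪtɪvbe

Under (C)(C)V(C), the unsyllabifiable consonants are /b/ (at most one coda consonant is licensed; onsets may contain at most 2 consonants).
Epenthesis after each stranded consonant: /b/ → /be/.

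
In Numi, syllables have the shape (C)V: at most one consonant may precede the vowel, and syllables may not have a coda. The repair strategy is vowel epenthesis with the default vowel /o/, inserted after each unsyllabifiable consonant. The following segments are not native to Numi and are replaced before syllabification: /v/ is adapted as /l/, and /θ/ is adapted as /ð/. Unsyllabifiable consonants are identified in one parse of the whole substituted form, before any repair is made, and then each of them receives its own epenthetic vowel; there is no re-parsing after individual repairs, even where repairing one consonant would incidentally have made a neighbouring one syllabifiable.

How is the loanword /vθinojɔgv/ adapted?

loðinojɔgolo

Substitution: /v/ → /l/, /θ/ → /ð/, giving /lðinojɔgl/.
The consonants /l/, /g/, /l/ cannot be parsed into a legal (C)V syllable (no codas are permitted; onsets are limited to one consonant).
Each unlicensed consonant becomes the onset of a new syllable: /l/ → /lo/, /g/ → /go/, /l/ → /lo/.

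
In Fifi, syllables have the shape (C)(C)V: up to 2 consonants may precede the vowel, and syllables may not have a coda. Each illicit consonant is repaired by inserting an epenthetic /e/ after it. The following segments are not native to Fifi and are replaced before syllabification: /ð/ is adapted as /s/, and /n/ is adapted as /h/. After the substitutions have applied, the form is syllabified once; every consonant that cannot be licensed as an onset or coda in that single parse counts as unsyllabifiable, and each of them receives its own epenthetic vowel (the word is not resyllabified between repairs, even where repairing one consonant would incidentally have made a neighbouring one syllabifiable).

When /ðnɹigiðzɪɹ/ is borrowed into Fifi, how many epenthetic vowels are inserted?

After substitution the input is /shɹigiszɪɹ/.
The unsyllabifiable consonants are /s/, /ɹ/; each receives one epenthetic vowel.

2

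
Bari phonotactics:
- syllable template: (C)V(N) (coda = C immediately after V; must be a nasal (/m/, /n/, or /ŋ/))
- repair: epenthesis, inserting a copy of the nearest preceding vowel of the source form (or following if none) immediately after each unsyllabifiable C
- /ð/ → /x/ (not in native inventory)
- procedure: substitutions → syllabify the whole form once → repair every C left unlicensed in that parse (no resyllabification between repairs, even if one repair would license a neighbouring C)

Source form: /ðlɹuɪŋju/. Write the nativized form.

Substitution: /ð/ → /x/, giving /xlɹuɪŋju/.
Syllabifying with onset maximization leaves /x/, /l/ stranded (only a nasal (/m/, /n/, or /ŋ/) is licensed in coda position; onsets are limited to one consonant).
Each unlicensed consonant becomes the onset of a new syllable: /x/ → /xu/, /l/ → /lu/.

xuluɹuɪŋju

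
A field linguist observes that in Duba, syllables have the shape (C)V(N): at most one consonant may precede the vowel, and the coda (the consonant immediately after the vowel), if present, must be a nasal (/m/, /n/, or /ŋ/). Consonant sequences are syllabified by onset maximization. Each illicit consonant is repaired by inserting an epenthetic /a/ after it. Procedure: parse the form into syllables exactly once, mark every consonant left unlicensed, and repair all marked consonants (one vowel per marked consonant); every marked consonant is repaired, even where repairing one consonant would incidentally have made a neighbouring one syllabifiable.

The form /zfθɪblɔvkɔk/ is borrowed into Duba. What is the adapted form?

zafaθɪbalɔvakɔka

Syllabifying with onset maximization leaves /z/, /f/, /b/, /v/, /k/ stranded (only a nasal (/m/, /n/, or /ŋ/) is licensed in coda position; onsets are limited to one consonant).
Epenthesis after each stranded consonant: /z/ → /za/, /f/ → /fa/, /b/ → /ba/, /v/ → /va/, /k/ → /ka/.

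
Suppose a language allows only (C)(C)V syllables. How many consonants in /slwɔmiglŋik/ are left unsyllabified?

Syllabifying with onset maximization leaves /s/, /g/, /k/ stranded (no codas are permitted; onsets may contain at most 2 consonants).

3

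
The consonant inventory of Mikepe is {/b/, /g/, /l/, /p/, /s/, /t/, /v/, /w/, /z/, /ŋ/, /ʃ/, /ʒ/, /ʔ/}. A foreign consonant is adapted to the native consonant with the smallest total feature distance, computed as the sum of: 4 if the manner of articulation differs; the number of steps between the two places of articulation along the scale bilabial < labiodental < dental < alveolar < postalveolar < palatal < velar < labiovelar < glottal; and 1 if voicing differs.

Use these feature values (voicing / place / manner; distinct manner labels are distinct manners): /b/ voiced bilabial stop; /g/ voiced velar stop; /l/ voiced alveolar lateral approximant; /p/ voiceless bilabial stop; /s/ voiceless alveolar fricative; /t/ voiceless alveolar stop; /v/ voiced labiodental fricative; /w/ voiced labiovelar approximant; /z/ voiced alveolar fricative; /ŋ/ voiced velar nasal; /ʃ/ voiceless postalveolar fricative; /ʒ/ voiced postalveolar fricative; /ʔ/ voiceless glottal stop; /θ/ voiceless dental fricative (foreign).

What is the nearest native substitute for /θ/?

/s/ is closest: same manner (fricative), place distance 1 (dental→alveolar), same voicing; total 1. Next closest is /v/ at distance 2.

s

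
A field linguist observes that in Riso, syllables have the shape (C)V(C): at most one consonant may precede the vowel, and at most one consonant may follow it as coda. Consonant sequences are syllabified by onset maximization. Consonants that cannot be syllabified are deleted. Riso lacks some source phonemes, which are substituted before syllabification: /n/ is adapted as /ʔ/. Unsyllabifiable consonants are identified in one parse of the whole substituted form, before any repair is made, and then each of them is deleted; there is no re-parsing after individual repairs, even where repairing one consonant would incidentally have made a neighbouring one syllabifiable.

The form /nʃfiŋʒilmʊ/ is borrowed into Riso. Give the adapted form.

Substitution: /n/ → /ʔ/, giving /ʔʃfiŋʒilmʊ/.
Syllabifying with onset maximization leaves /ʔ/, /ʃ/ stranded (at most one coda consonant is licensed; onsets are limited to one consonant).
Deleting the stranded consonants removes /ʔ/, /ʃ/.

fiŋʒilmʊ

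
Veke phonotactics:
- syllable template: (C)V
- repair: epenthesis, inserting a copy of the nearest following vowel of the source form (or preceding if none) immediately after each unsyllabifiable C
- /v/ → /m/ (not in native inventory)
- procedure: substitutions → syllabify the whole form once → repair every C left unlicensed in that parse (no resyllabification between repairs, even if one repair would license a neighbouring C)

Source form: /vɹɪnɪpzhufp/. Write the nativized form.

mɪɹɪnɪpuzuhufupu

Substitution: /v/ → /m/, giving /mɹɪnɪpzhufp/.
Under (C)V, the unsyllabifiable consonants are /m/, /p/, /z/, /f/, /p/ (no codas are permitted; onsets are limited to one consonant).
Each unlicensed consonant becomes the onset of a new syllable: /m/ → /mɪ/, /p/ → /pu/, /z/ → /zu/, /f/ → /fu/, /p/ → /pu/.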